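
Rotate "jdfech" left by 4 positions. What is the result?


Input: "jdfech", rotate left by 4
First 4 characters: "jdfe"
Remaining characters: "ch"
Concatenate remaining + first: "ch" + "jdfe" = "chjdfe"

chjdfe


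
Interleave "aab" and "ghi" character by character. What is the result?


Interleaving "aab" and "ghi":
  Position 0: 'a' from first, 'g' from second => "ag"
  Position 1: 'a' from first, 'h' from second => "ah"
  Position 2: 'b' from first, 'i' from second => "bi"
Result: agahbi

agahbi


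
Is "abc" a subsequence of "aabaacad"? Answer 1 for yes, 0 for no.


Check if "abc" is a subsequence of "aabaacad"
Greedy scan:
  Position 0 ('a'): matches sub[0] = 'a'
  Position 1 ('a'): no match needed
  Position 2 ('b'): matches sub[1] = 'b'
  Position 3 ('a'): no match needed
  Position 4 ('a'): no match needed
  Position 5 ('c'): matches sub[2] = 'c'
  Position 6 ('a'): no match needed
  Position 7 ('d'): no match needed
All 3 characters matched => is a subsequence

1


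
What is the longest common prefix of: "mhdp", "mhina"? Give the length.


Words: mhdp, mhina
  Position 0: all 'm' => match
  Position 1: all 'h' => match
  Position 2: ('d', 'i') => mismatch, stop
LCP = "mh" (length 2)

2


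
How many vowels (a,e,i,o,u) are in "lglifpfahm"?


Input: lglifpfahm
Checking each character:
  'l' at position 0: consonant
  'g' at position 1: consonant
  'l' at position 2: consonant
  'i' at position 3: vowel (running total: 1)
  'f' at position 4: consonant
  'p' at position 5: consonant
  'f' at position 6: consonant
  'a' at position 7: vowel (running total: 2)
  'h' at position 8: consonant
  'm' at position 9: consonant
Total vowels: 2

2


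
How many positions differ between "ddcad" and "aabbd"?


Comparing "ddcad" and "aabbd" position by position:
  Position 0: 'd' vs 'a' => DIFFER
  Position 1: 'd' vs 'a' => DIFFER
  Position 2: 'c' vs 'b' => DIFFER
  Position 3: 'a' vs 'b' => DIFFER
  Position 4: 'd' vs 'd' => same
Positions that differ: 4

4


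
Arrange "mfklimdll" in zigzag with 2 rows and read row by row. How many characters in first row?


Zigzag "mfklimdll" into 2 rows:
Placing characters:
  'm' => row 0
  'f' => row 1
  'k' => row 0
  'l' => row 1
  'i' => row 0
  'm' => row 1
  'd' => row 0
  'l' => row 1
  'l' => row 0
Rows:
  Row 0: "mkidl"
  Row 1: "flml"
First row length: 5

5


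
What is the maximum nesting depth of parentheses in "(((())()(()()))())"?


Input: "(((())()(()()))())"
Tracking depth:
  Position 0 '(': depth becomes 1
  Position 1 '(': depth becomes 2
  Position 2 '(': depth becomes 3
  Position 3 '(': depth becomes 4
  Position 4 ')': depth becomes 3
  Position 5 ')': depth becomes 2
  Position 6 '(': depth becomes 3
  Position 7 ')': depth becomes 2
  Position 8 '(': depth becomes 3
  Position 9 '(': depth becomes 4
  Position 10 ')': depth becomes 3
  Position 11 '(': depth becomes 4
  Position 12 ')': depth becomes 3
  Position 13 ')': depth becomes 2
  Position 14 ')': depth becomes 1
  Position 15 '(': depth becomes 2
  Position 16 ')': depth becomes 1
  Position 17 ')': depth becomes 0
Maximum depth reached: 4

4


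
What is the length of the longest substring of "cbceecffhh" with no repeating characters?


Input: "cbceecffhh"
Sliding window (track last position of each char):
  Position 0 ('c'): window [0,0] length 1 -- new best
  Position 1 ('b'): window [0,1] length 2 -- new best
  Position 2 ('c'): repeat (last at 0), move window start to 1
  Position 2 ('c'): window [1,2] length 2
  Position 3 ('e'): window [1,3] length 3 -- new best
  Position 4 ('e'): repeat (last at 3), move window start to 4
  Position 4 ('e'): window [4,4] length 1
  Position 5 ('c'): window [4,5] length 2
  Position 6 ('f'): window [4,6] length 3
  Position 7 ('f'): repeat (last at 6), move window start to 7
  Position 7 ('f'): window [7,7] length 1
  Position 8 ('h'): window [7,8] length 2
  Position 9 ('h'): repeat (last at 8), move window start to 9
  Position 9 ('h'): window [9,9] length 1
Longest substring with no repeats: "bce" with length 3

3


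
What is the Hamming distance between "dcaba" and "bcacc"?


Comparing "dcaba" and "bcacc" position by position:
  Position 0: 'd' vs 'b' => differ
  Position 1: 'c' vs 'c' => same
  Position 2: 'a' vs 'a' => same
  Position 3: 'b' vs 'c' => differ
  Position 4: 'a' vs 'c' => differ
Total differences (Hamming distance): 3

3


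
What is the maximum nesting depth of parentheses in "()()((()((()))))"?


Input: "()()((()((()))))"
Tracking depth:
  Position 0 '(': depth becomes 1
  Position 1 ')': depth becomes 0
  Position 2 '(': depth becomes 1
  Position 3 ')': depth becomes 0
  Position 4 '(': depth becomes 1
  Position 5 '(': depth becomes 2
  Position 6 '(': depth becomes 3
  Position 7 ')': depth becomes 2
  Position 8 '(': depth becomes 3
  Position 9 '(': depth becomes 4
  Position 10 '(': depth becomes 5
  Position 11 ')': depth becomes 4
  Position 12 ')': depth becomes 3
  Position 13 ')': depth becomes 2
  Position 14 ')': depth becomes 1
  Position 15 ')': depth becomes 0
Maximum depth reached: 5

5


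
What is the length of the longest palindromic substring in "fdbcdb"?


Input: "fdbcdb"
Checking substrings for palindromes:
  No multi-char palindromic substrings found
Longest palindromic substring: "f" with length 1

1


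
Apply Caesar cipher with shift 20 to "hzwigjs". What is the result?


Caesar cipher: shift "hzwigjs" by 20
  'h' (pos 7) + 20 = pos 1 = 'b'
  'z' (pos 25) + 20 = pos 19 = 't'
  'w' (pos 22) + 20 = pos 16 = 'q'
  'i' (pos 8) + 20 = pos 2 = 'c'
  'g' (pos 6) + 20 = pos 0 = 'a'
  'j' (pos 9) + 20 = pos 3 = 'd'
  's' (pos 18) + 20 = pos 12 = 'm'
Result: btqcadm

btqcadm


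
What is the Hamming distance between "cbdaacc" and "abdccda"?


Comparing "cbdaacc" and "abdccda" position by position:
  Position 0: 'c' vs 'a' => differ
  Position 1: 'b' vs 'b' => same
  Position 2: 'd' vs 'd' => same
  Position 3: 'a' vs 'c' => differ
  Position 4: 'a' vs 'c' => differ
  Position 5: 'c' vs 'd' => differ
  Position 6: 'c' vs 'a' => differ
Total differences (Hamming distance): 5

5


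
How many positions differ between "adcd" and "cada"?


Comparing "adcd" and "cada" position by position:
  Position 0: 'a' vs 'c' => DIFFER
  Position 1: 'd' vs 'a' => DIFFER
  Position 2: 'c' vs 'd' => DIFFER
  Position 3: 'd' vs 'a' => DIFFER
Positions that differ: 4

4


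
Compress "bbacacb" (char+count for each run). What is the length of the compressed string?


Input: bbacacb
Runs:
  'b' x 2 => "b2"
  'a' x 1 => "a1"
  'c' x 1 => "c1"
  'a' x 1 => "a1"
  'c' x 1 => "c1"
  'b' x 1 => "b1"
Compressed: "b2a1c1a1c1b1"
Compressed length: 12

12


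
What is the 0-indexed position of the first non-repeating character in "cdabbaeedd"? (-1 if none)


Input: cdabbaeedd
Character frequencies:
  'a': 2
  'b': 2
  'c': 1
  'd': 3
  'e': 2
Scanning left to right for freq == 1:
  Position 0 ('c'): unique! => answer = 0

0


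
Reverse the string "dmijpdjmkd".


Input: dmijpdjmkd
Reading characters right to left:
  Position 9: 'd'
  Position 8: 'k'
  Position 7: 'm'
  Position 6: 'j'
  Position 5: 'd'
  Position 4: 'p'
  Position 3: 'j'
  Position 2: 'i'
  Position 1: 'm'
  Position 0: 'd'
Reversed: dkmjdpjimd

dkmjdpjimd


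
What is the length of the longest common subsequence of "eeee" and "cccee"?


LCS of "eeee" and "cccee"
DP table:
           c    c    c    e    e
      0    0    0    0    0    0
  e   0    0    0    0    1    1
  e   0    0    0    0    1    2
  e   0    0    0    0    1    2
  e   0    0    0    0    1    2
LCS length = dp[4][5] = 2

2


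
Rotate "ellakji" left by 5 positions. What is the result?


Input: "ellakji", rotate left by 5
First 5 characters: "ellak"
Remaining characters: "ji"
Concatenate remaining + first: "ji" + "ellak" = "jiellak"

jiellak


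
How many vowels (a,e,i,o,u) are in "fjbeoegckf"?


Input: fjbeoegckf
Checking each character:
  'f' at position 0: consonant
  'j' at position 1: consonant
  'b' at position 2: consonant
  'e' at position 3: vowel (running total: 1)
  'o' at position 4: vowel (running total: 2)
  'e' at position 5: vowel (running total: 3)
  'g' at position 6: consonant
  'c' at position 7: consonant
  'k' at position 8: consonant
  'f' at position 9: consonant
Total vowels: 3

3


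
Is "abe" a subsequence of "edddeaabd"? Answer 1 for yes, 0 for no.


Check if "abe" is a subsequence of "edddeaabd"
Greedy scan:
  Position 0 ('e'): no match needed
  Position 1 ('d'): no match needed
  Position 2 ('d'): no match needed
  Position 3 ('d'): no match needed
  Position 4 ('e'): no match needed
  Position 5 ('a'): matches sub[0] = 'a'
  Position 6 ('a'): no match needed
  Position 7 ('b'): matches sub[1] = 'b'
  Position 8 ('d'): no match needed
Only matched 2/3 characters => not a subsequence

0


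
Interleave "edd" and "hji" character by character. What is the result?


Interleaving "edd" and "hji":
  Position 0: 'e' from first, 'h' from second => "eh"
  Position 1: 'd' from first, 'j' from second => "dj"
  Position 2: 'd' from first, 'i' from second => "di"
Result: ehdjdi

ehdjdi


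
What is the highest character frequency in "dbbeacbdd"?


Input: dbbeacbdd
Character counts:
  'a': 1
  'b': 3
  'c': 1
  'd': 3
  'e': 1
Maximum frequency: 3

3


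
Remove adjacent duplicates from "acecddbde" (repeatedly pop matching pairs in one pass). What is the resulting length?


Input: acecddbde
Stack-based adjacent duplicate removal:
  Read 'a': push. Stack: a
  Read 'c': push. Stack: ac
  Read 'e': push. Stack: ace
  Read 'c': push. Stack: acec
  Read 'd': push. Stack: acecd
  Read 'd': matches stack top 'd' => pop. Stack: acec
  Read 'b': push. Stack: acecb
  Read 'd': push. Stack: acecbd
  Read 'e': push. Stack: acecbde
Final stack: "acecbde" (length 7)

7


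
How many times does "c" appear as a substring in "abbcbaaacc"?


Searching for "c" in "abbcbaaacc"
Scanning each position:
  Position 0: "a" => no
  Position 1: "b" => no
  Position 2: "b" => no
  Position 3: "c" => MATCH
  Position 4: "b" => no
  Position 5: "a" => no
  Position 6: "a" => no
  Position 7: "a" => no
  Position 8: "c" => MATCH
  Position 9: "c" => MATCH
Total occurrences: 3

3


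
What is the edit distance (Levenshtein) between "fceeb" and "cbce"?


Computing edit distance: "fceeb" -> "cbce"
DP table:
           c    b    c    e
      0    1    2    3    4
  f   1    1    2    3    4
  c   2    1    2    2    3
  e   3    2    2    3    2
  e   4    3    3    3    3
  b   5    4    3    4    4
Edit distance = dp[5][4] = 4

4


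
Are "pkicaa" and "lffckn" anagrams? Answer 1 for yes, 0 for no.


Strings: "pkicaa", "lffckn"
Sorted first:  aacikp
Sorted second: cffkln
Differ at position 0: 'a' vs 'c' => not anagrams

0


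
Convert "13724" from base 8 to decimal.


Input: "13724" in base 8
Positional expansion:
  Digit '1' (value 1) x 8^4 = 4096
  Digit '3' (value 3) x 8^3 = 1536
  Digit '7' (value 7) x 8^2 = 448
  Digit '2' (value 2) x 8^1 = 16
  Digit '4' (value 4) x 8^0 = 4
Sum = 6100

6100


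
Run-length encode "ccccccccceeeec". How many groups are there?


Input: ccccccccceeeec
Scanning for consecutive runs:
  Group 1: 'c' x 9 (positions 0-8)
  Group 2: 'e' x 4 (positions 9-12)
  Group 3: 'c' x 1 (positions 13-13)
Total groups: 3

3


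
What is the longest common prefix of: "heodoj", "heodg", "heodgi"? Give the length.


Words: heodoj, heodg, heodgi
  Position 0: all 'h' => match
  Position 1: all 'e' => match
  Position 2: all 'o' => match
  Position 3: all 'd' => match
  Position 4: ('o', 'g', 'g') => mismatch, stop
LCP = "heod" (length 4)

4


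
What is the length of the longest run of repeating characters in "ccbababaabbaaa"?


Input: "ccbababaabbaaa"
Scanning for longest run:
  Position 1 ('c'): continues run of 'c', length=2
  Position 2 ('b'): new char, reset run to 1
  Position 3 ('a'): new char, reset run to 1
  Position 4 ('b'): new char, reset run to 1
  Position 5 ('a'): new char, reset run to 1
  Position 6 ('b'): new char, reset run to 1
  Position 7 ('a'): new char, reset run to 1
  Position 8 ('a'): continues run of 'a', length=2
  Position 9 ('b'): new char, reset run to 1
  Position 10 ('b'): continues run of 'b', length=2
  Position 11 ('a'): new char, reset run to 1
  Position 12 ('a'): continues run of 'a', length=2
  Position 13 ('a'): continues run of 'a', length=3
Longest run: 'a' with length 3

3


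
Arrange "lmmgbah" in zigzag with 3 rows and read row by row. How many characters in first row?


Zigzag "lmmgbah" into 3 rows:
Placing characters:
  'l' => row 0
  'm' => row 1
  'm' => row 2
  'g' => row 1
  'b' => row 0
  'a' => row 1
  'h' => row 2
Rows:
  Row 0: "lb"
  Row 1: "mga"
  Row 2: "mh"
First row length: 2

2


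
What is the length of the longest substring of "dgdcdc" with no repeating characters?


Input: "dgdcdc"
Sliding window (track last position of each char):
  Position 0 ('d'): window [0,0] length 1 -- new best
  Position 1 ('g'): window [0,1] length 2 -- new best
  Position 2 ('d'): repeat (last at 0), move window start to 1
  Position 2 ('d'): window [1,2] length 2
  Position 3 ('c'): window [1,3] length 3 -- new best
  Position 4 ('d'): repeat (last at 2), move window start to 3
  Position 4 ('d'): window [3,4] length 2
  Position 5 ('c'): repeat (last at 3), move window start to 4
  Position 5 ('c'): window [4,5] length 2
Longest substring with no repeats: "gdc" with length 3

3


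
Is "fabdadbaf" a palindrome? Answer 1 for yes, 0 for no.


Input: fabdadbaf
Reversed: fabdadbaf
  Compare pos 0 ('f') with pos 8 ('f'): match
  Compare pos 1 ('a') with pos 7 ('a'): match
  Compare pos 2 ('b') with pos 6 ('b'): match
  Compare pos 3 ('d') with pos 5 ('d'): match
Result: palindrome

1


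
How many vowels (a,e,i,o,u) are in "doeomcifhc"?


Input: doeomcifhc
Checking each character:
  'd' at position 0: consonant
  'o' at position 1: vowel (running total: 1)
  'e' at position 2: vowel (running total: 2)
  'o' at position 3: vowel (running total: 3)
  'm' at position 4: consonant
  'c' at position 5: consonant
  'i' at position 6: vowel (running total: 4)
  'f' at position 7: consonant
  'h' at position 8: consonant
  'c' at position 9: consonant
Total vowels: 4

4


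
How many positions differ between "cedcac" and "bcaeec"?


Comparing "cedcac" and "bcaeec" position by position:
  Position 0: 'c' vs 'b' => DIFFER
  Position 1: 'e' vs 'c' => DIFFER
  Position 2: 'd' vs 'a' => DIFFER
  Position 3: 'c' vs 'e' => DIFFER
  Position 4: 'a' vs 'e' => DIFFER
  Position 5: 'c' vs 'c' => same
Positions that differ: 5

5


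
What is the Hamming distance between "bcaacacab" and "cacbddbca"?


Comparing "bcaacacab" and "cacbddbca" position by position:
  Position 0: 'b' vs 'c' => differ
  Position 1: 'c' vs 'a' => differ
  Position 2: 'a' vs 'c' => differ
  Position 3: 'a' vs 'b' => differ
  Position 4: 'c' vs 'd' => differ
  Position 5: 'a' vs 'd' => differ
  Position 6: 'c' vs 'b' => differ
  Position 7: 'a' vs 'c' => differ
  Position 8: 'b' vs 'a' => differ
Total differences (Hamming distance): 9

9


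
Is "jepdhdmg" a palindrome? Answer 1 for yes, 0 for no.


Input: jepdhdmg
Reversed: gmdhdpej
  Compare pos 0 ('j') with pos 7 ('g'): MISMATCH
  Compare pos 1 ('e') with pos 6 ('m'): MISMATCH
  Compare pos 2 ('p') with pos 5 ('d'): MISMATCH
  Compare pos 3 ('d') with pos 4 ('h'): MISMATCH
Result: not a palindrome

0


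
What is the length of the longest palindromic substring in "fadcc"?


Input: "fadcc"
Checking substrings for palindromes:
  [3:5] "cc" (len 2) => palindrome
Longest palindromic substring: "cc" with length 2

2


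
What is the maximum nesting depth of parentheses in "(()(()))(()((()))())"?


Input: "(()(()))(()((()))())"
Tracking depth:
  Position 0 '(': depth becomes 1
  Position 1 '(': depth becomes 2
  Position 2 ')': depth becomes 1
  Position 3 '(': depth becomes 2
  Position 4 '(': depth becomes 3
  Position 5 ')': depth becomes 2
  Position 6 ')': depth becomes 1
  Position 7 ')': depth becomes 0
  Position 8 '(': depth becomes 1
  Position 9 '(': depth becomes 2
  Position 10 ')': depth becomes 1
  Position 11 '(': depth becomes 2
  Position 12 '(': depth becomes 3
  Position 13 '(': depth becomes 4
  Position 14 ')': depth becomes 3
  Position 15 ')': depth becomes 2
  Position 16 ')': depth becomes 1
  Position 17 '(': depth becomes 2
  Position 18 ')': depth becomes 1
  Position 19 ')': depth becomes 0
Maximum depth reached: 4

4


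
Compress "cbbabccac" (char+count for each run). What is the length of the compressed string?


Input: cbbabccac
Runs:
  'c' x 1 => "c1"
  'b' x 2 => "b2"
  'a' x 1 => "a1"
  'b' x 1 => "b1"
  'c' x 2 => "c2"
  'a' x 1 => "a1"
  'c' x 1 => "c1"
Compressed: "c1b2a1b1c2a1c1"
Compressed length: 14

14


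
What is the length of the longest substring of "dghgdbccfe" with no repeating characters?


Input: "dghgdbccfe"
Sliding window (track last position of each char):
  Position 0 ('d'): window [0,0] length 1 -- new best
  Position 1 ('g'): window [0,1] length 2 -- new best
  Position 2 ('h'): window [0,2] length 3 -- new best
  Position 3 ('g'): repeat (last at 1), move window start to 2
  Position 3 ('g'): window [2,3] length 2
  Position 4 ('d'): window [2,4] length 3
  Position 5 ('b'): window [2,5] length 4 -- new best
  Position 6 ('c'): window [2,6] length 5 -- new best
  Position 7 ('c'): repeat (last at 6), move window start to 7
  Position 7 ('c'): window [7,7] length 1
  Position 8 ('f'): window [7,8] length 2
  Position 9 ('e'): window [7,9] length 3
Longest substring with no repeats: "hgdbc" with length 5

5


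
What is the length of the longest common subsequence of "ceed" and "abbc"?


LCS of "ceed" and "abbc"
DP table:
           a    b    b    c
      0    0    0    0    0
  c   0    0    0    0    1
  e   0    0    0    0    1
  e   0    0    0    0    1
  d   0    0    0    0    1
LCS length = dp[4][4] = 1

1


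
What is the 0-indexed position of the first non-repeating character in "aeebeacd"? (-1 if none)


Input: aeebeacd
Character frequencies:
  'a': 2
  'b': 1
  'c': 1
  'd': 1
  'e': 3
Scanning left to right for freq == 1:
  Position 0 ('a'): freq=2, skip
  Position 1 ('e'): freq=3, skip
  Position 2 ('e'): freq=3, skip
  Position 3 ('b'): unique! => answer = 3

3


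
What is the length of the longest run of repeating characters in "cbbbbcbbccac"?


Input: "cbbbbcbbccac"
Scanning for longest run:
  Position 1 ('b'): new char, reset run to 1
  Position 2 ('b'): continues run of 'b', length=2
  Position 3 ('b'): continues run of 'b', length=3
  Position 4 ('b'): continues run of 'b', length=4
  Position 5 ('c'): new char, reset run to 1
  Position 6 ('b'): new char, reset run to 1
  Position 7 ('b'): continues run of 'b', length=2
  Position 8 ('c'): new char, reset run to 1
  Position 9 ('c'): continues run of 'c', length=2
  Position 10 ('a'): new char, reset run to 1
  Position 11 ('c'): new char, reset run to 1
Longest run: 'b' with length 4

4


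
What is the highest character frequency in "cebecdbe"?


Input: cebecdbe
Character counts:
  'b': 2
  'c': 2
  'd': 1
  'e': 3
Maximum frequency: 3

3


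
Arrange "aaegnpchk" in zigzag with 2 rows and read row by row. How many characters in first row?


Zigzag "aaegnpchk" into 2 rows:
Placing characters:
  'a' => row 0
  'a' => row 1
  'e' => row 0
  'g' => row 1
  'n' => row 0
  'p' => row 1
  'c' => row 0
  'h' => row 1
  'k' => row 0
Rows:
  Row 0: "aenck"
  Row 1: "agph"
First row length: 5

5


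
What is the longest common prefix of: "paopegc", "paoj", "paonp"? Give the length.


Words: paopegc, paoj, paonp
  Position 0: all 'p' => match
  Position 1: all 'a' => match
  Position 2: all 'o' => match
  Position 3: ('p', 'j', 'n') => mismatch, stop
LCP = "pao" (length 3)

3


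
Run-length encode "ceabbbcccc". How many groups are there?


Input: ceabbbcccc
Scanning for consecutive runs:
  Group 1: 'c' x 1 (positions 0-0)
  Group 2: 'e' x 1 (positions 1-1)
  Group 3: 'a' x 1 (positions 2-2)
  Group 4: 'b' x 3 (positions 3-5)
  Group 5: 'c' x 4 (positions 6-9)
Total groups: 5

5


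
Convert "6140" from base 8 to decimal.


Input: "6140" in base 8
Positional expansion:
  Digit '6' (value 6) x 8^3 = 3072
  Digit '1' (value 1) x 8^2 = 64
  Digit '4' (value 4) x 8^1 = 32
  Digit '0' (value 0) x 8^0 = 0
Sum = 3168

3168


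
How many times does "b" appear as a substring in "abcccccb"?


Searching for "b" in "abcccccb"
Scanning each position:
  Position 0: "a" => no
  Position 1: "b" => MATCH
  Position 2: "c" => no
  Position 3: "c" => no
  Position 4: "c" => no
  Position 5: "c" => no
  Position 6: "c" => no
  Position 7: "b" => MATCH
Total occurrences: 2

2


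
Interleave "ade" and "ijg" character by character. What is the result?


Interleaving "ade" and "ijg":
  Position 0: 'a' from first, 'i' from second => "ai"
  Position 1: 'd' from first, 'j' from second => "dj"
  Position 2: 'e' from first, 'g' from second => "eg"
Result: aidjeg

aidjeg


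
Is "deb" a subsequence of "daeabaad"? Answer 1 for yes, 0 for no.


Check if "deb" is a subsequence of "daeabaad"
Greedy scan:
  Position 0 ('d'): matches sub[0] = 'd'
  Position 1 ('a'): no match needed
  Position 2 ('e'): matches sub[1] = 'e'
  Position 3 ('a'): no match needed
  Position 4 ('b'): matches sub[2] = 'b'
  Position 5 ('a'): no match needed
  Position 6 ('a'): no match needed
  Position 7 ('d'): no match needed
All 3 characters matched => is a subsequence

1


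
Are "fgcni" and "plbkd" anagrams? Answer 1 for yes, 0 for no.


Strings: "fgcni", "plbkd"
Sorted first:  cfgin
Sorted second: bdklp
Differ at position 0: 'c' vs 'b' => not anagrams

0


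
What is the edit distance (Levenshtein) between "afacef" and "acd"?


Computing edit distance: "afacef" -> "acd"
DP table:
           a    c    d
      0    1    2    3
  a   1    0    1    2
  f   2    1    1    2
  a   3    2    2    2
  c   4    3    2    3
  e   5    4    3    3
  f   6    5    4    4
Edit distance = dp[6][3] = 4

4


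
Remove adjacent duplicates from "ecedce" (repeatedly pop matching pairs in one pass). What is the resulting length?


Input: ecedce
Stack-based adjacent duplicate removal:
  Read 'e': push. Stack: e
  Read 'c': push. Stack: ec
  Read 'e': push. Stack: ece
  Read 'd': push. Stack: eced
  Read 'c': push. Stack: ecedc
  Read 'e': push. Stack: ecedce
Final stack: "ecedce" (length 6)

6


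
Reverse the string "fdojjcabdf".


Input: fdojjcabdf
Reading characters right to left:
  Position 9: 'f'
  Position 8: 'd'
  Position 7: 'b'
  Position 6: 'a'
  Position 5: 'c'
  Position 4: 'j'
  Position 3: 'j'
  Position 2: 'o'
  Position 1: 'd'
  Position 0: 'f'
Reversed: fdbacjjodf

fdbacjjodf


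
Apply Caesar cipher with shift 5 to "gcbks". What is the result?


Caesar cipher: shift "gcbks" by 5
  'g' (pos 6) + 5 = pos 11 = 'l'
  'c' (pos 2) + 5 = pos 7 = 'h'
  'b' (pos 1) + 5 = pos 6 = 'g'
  'k' (pos 10) + 5 = pos 15 = 'p'
  's' (pos 18) + 5 = pos 23 = 'x'
Result: lhgpx

lhgpx


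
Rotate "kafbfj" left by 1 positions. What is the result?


Input: "kafbfj", rotate left by 1
First 1 characters: "k"
Remaining characters: "afbfj"
Concatenate remaining + first: "afbfj" + "k" = "afbfjk"

afbfjk


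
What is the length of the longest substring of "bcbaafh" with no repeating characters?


Input: "bcbaafh"
Sliding window (track last position of each char):
  Position 0 ('b'): window [0,0] length 1 -- new best
  Position 1 ('c'): window [0,1] length 2 -- new best
  Position 2 ('b'): repeat (last at 0), move window start to 1
  Position 2 ('b'): window [1,2] length 2
  Position 3 ('a'): window [1,3] length 3 -- new best
  Position 4 ('a'): repeat (last at 3), move window start to 4
  Position 4 ('a'): window [4,4] length 1
  Position 5 ('f'): window [4,5] length 2
  Position 6 ('h'): window [4,6] length 3
Longest substring with no repeats: "cba" with length 3

3


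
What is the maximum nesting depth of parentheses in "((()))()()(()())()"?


Input: "((()))()()(()())()"
Tracking depth:
  Position 0 '(': depth becomes 1
  Position 1 '(': depth becomes 2
  Position 2 '(': depth becomes 3
  Position 3 ')': depth becomes 2
  Position 4 ')': depth becomes 1
  Position 5 ')': depth becomes 0
  Position 6 '(': depth becomes 1
  Position 7 ')': depth becomes 0
  Position 8 '(': depth becomes 1
  Position 9 ')': depth becomes 0
  Position 10 '(': depth becomes 1
  Position 11 '(': depth becomes 2
  Position 12 ')': depth becomes 1
  Position 13 '(': depth becomes 2
  Position 14 ')': depth becomes 1
  Position 15 ')': depth becomes 0
  Position 16 '(': depth becomes 1
  Position 17 ')': depth becomes 0
Maximum depth reached: 3

3


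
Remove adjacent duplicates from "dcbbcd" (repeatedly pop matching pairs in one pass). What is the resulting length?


Input: dcbbcd
Stack-based adjacent duplicate removal:
  Read 'd': push. Stack: d
  Read 'c': push. Stack: dc
  Read 'b': push. Stack: dcb
  Read 'b': matches stack top 'b' => pop. Stack: dc
  Read 'c': matches stack top 'c' => pop. Stack: d
  Read 'd': matches stack top 'd' => pop. Stack: (empty)
Final stack: "" (length 0)

0


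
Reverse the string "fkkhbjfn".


Input: fkkhbjfn
Reading characters right to left:
  Position 7: 'n'
  Position 6: 'f'
  Position 5: 'j'
  Position 4: 'b'
  Position 3: 'h'
  Position 2: 'k'
  Position 1: 'k'
  Position 0: 'f'
Reversed: nfjbhkkf

nfjbhkkf


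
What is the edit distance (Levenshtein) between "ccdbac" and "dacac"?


Computing edit distance: "ccdbac" -> "dacac"
DP table:
           d    a    c    a    c
      0    1    2    3    4    5
  c   1    1    2    2    3    4
  c   2    2    2    2    3    3
  d   3    2    3    3    3    4
  b   4    3    3    4    4    4
  a   5    4    3    4    4    5
  c   6    5    4    3    4    4
Edit distance = dp[6][5] = 4

4


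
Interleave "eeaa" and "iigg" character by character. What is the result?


Interleaving "eeaa" and "iigg":
  Position 0: 'e' from first, 'i' from second => "ei"
  Position 1: 'e' from first, 'i' from second => "ei"
  Position 2: 'a' from first, 'g' from second => "ag"
  Position 3: 'a' from first, 'g' from second => "ag"
Result: eieiagag

eieiagag


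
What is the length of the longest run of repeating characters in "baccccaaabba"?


Input: "baccccaaabba"
Scanning for longest run:
  Position 1 ('a'): new char, reset run to 1
  Position 2 ('c'): new char, reset run to 1
  Position 3 ('c'): continues run of 'c', length=2
  Position 4 ('c'): continues run of 'c', length=3
  Position 5 ('c'): continues run of 'c', length=4
  Position 6 ('a'): new char, reset run to 1
  Position 7 ('a'): continues run of 'a', length=2
  Position 8 ('a'): continues run of 'a', length=3
  Position 9 ('b'): new char, reset run to 1
  Position 10 ('b'): continues run of 'b', length=2
  Position 11 ('a'): new char, reset run to 1
Longest run: 'c' with length 4

4


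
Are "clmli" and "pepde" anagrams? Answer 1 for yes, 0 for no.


Strings: "clmli", "pepde"
Sorted first:  cillm
Sorted second: deepp
Differ at position 0: 'c' vs 'd' => not anagrams

0


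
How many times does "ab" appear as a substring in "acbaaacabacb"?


Searching for "ab" in "acbaaacabacb"
Scanning each position:
  Position 0: "ac" => no
  Position 1: "cb" => no
  Position 2: "ba" => no
  Position 3: "aa" => no
  Position 4: "aa" => no
  Position 5: "ac" => no
  Position 6: "ca" => no
  Position 7: "ab" => MATCH
  Position 8: "ba" => no
  Position 9: "ac" => no
  Position 10: "cb" => no
Total occurrences: 1

1


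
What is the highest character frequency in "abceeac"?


Input: abceeac
Character counts:
  'a': 2
  'b': 1
  'c': 2
  'e': 2
Maximum frequency: 2

2


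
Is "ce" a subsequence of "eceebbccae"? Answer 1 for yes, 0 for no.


Check if "ce" is a subsequence of "eceebbccae"
Greedy scan:
  Position 0 ('e'): no match needed
  Position 1 ('c'): matches sub[0] = 'c'
  Position 2 ('e'): matches sub[1] = 'e'
  Position 3 ('e'): no match needed
  Position 4 ('b'): no match needed
  Position 5 ('b'): no match needed
  Position 6 ('c'): no match needed
  Position 7 ('c'): no match needed
  Position 8 ('a'): no match needed
  Position 9 ('e'): no match needed
All 2 characters matched => is a subsequence

1


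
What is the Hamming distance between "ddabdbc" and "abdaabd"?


Comparing "ddabdbc" and "abdaabd" position by position:
  Position 0: 'd' vs 'a' => differ
  Position 1: 'd' vs 'b' => differ
  Position 2: 'a' vs 'd' => differ
  Position 3: 'b' vs 'a' => differ
  Position 4: 'd' vs 'a' => differ
  Position 5: 'b' vs 'b' => same
  Position 6: 'c' vs 'd' => differ
Total differences (Hamming distance): 6

6


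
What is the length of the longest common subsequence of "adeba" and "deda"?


LCS of "adeba" and "deda"
DP table:
           d    e    d    a
      0    0    0    0    0
  a   0    0    0    0    1
  d   0    1    1    1    1
  e   0    1    2    2    2
  b   0    1    2    2    2
  a   0    1    2    2    3
LCS length = dp[5][4] = 3

3


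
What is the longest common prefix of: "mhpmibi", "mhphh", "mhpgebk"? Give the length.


Words: mhpmibi, mhphh, mhpgebk
  Position 0: all 'm' => match
  Position 1: all 'h' => match
  Position 2: all 'p' => match
  Position 3: ('m', 'h', 'g') => mismatch, stop
LCP = "mhp" (length 3)

3


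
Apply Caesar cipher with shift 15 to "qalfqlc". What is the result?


Caesar cipher: shift "qalfqlc" by 15
  'q' (pos 16) + 15 = pos 5 = 'f'
  'a' (pos 0) + 15 = pos 15 = 'p'
  'l' (pos 11) + 15 = pos 0 = 'a'
  'f' (pos 5) + 15 = pos 20 = 'u'
  'q' (pos 16) + 15 = pos 5 = 'f'
  'l' (pos 11) + 15 = pos 0 = 'a'
  'c' (pos 2) + 15 = pos 17 = 'r'
Result: fpaufar

fpaufar


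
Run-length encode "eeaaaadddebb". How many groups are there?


Input: eeaaaadddebb
Scanning for consecutive runs:
  Group 1: 'e' x 2 (positions 0-1)
  Group 2: 'a' x 4 (positions 2-5)
  Group 3: 'd' x 3 (positions 6-8)
  Group 4: 'e' x 1 (positions 9-9)
  Group 5: 'b' x 2 (positions 10-11)
Total groups: 5

5


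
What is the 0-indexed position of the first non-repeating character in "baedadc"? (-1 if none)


Input: baedadc
Character frequencies:
  'a': 2
  'b': 1
  'c': 1
  'd': 2
  'e': 1
Scanning left to right for freq == 1:
  Position 0 ('b'): unique! => answer = 0

0


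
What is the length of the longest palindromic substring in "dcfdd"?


Input: "dcfdd"
Checking substrings for palindromes:
  [3:5] "dd" (len 2) => palindrome
Longest palindromic substring: "dd" with length 2

2


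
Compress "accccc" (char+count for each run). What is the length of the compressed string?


Input: accccc
Runs:
  'a' x 1 => "a1"
  'c' x 5 => "c5"
Compressed: "a1c5"
Compressed length: 4

4


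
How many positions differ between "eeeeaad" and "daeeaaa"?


Comparing "eeeeaad" and "daeeaaa" position by position:
  Position 0: 'e' vs 'd' => DIFFER
  Position 1: 'e' vs 'a' => DIFFER
  Position 2: 'e' vs 'e' => same
  Position 3: 'e' vs 'e' => same
  Position 4: 'a' vs 'a' => same
  Position 5: 'a' vs 'a' => same
  Position 6: 'd' vs 'a' => DIFFER
Positions that differ: 3

3


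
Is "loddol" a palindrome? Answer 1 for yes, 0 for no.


Input: loddol
Reversed: loddol
  Compare pos 0 ('l') with pos 5 ('l'): match
  Compare pos 1 ('o') with pos 4 ('o'): match
  Compare pos 2 ('d') with pos 3 ('d'): match
Result: palindrome

1


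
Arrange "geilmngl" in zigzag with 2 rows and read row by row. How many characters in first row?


Zigzag "geilmngl" into 2 rows:
Placing characters:
  'g' => row 0
  'e' => row 1
  'i' => row 0
  'l' => row 1
  'm' => row 0
  'n' => row 1
  'g' => row 0
  'l' => row 1
Rows:
  Row 0: "gimg"
  Row 1: "elnl"
First row length: 4

4


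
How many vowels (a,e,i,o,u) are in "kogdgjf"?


Input: kogdgjf
Checking each character:
  'k' at position 0: consonant
  'o' at position 1: vowel (running total: 1)
  'g' at position 2: consonant
  'd' at position 3: consonant
  'g' at position 4: consonant
  'j' at position 5: consonant
  'f' at position 6: consonant
Total vowels: 1

1


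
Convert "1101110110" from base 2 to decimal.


Input: "1101110110" in base 2
Positional expansion:
  Digit '1' (value 1) x 2^9 = 512
  Digit '1' (value 1) x 2^8 = 256
  Digit '0' (value 0) x 2^7 = 0
  Digit '1' (value 1) x 2^6 = 64
  Digit '1' (value 1) x 2^5 = 32
  Digit '1' (value 1) x 2^4 = 16
  Digit '0' (value 0) x 2^3 = 0
  Digit '1' (value 1) x 2^2 = 4
  Digit '1' (value 1) x 2^1 = 2
  Digit '0' (value 0) x 2^0 = 0
Sum = 886

886


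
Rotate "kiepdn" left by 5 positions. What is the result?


Input: "kiepdn", rotate left by 5
First 5 characters: "kiepd"
Remaining characters: "n"
Concatenate remaining + first: "n" + "kiepd" = "nkiepd"

nkiepd


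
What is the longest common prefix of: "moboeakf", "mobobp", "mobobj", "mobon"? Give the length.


Words: moboeakf, mobobp, mobobj, mobon
  Position 0: all 'm' => match
  Position 1: all 'o' => match
  Position 2: all 'b' => match
  Position 3: all 'o' => match
  Position 4: ('e', 'b', 'b', 'n') => mismatch, stop
LCP = "mobo" (length 4)

4


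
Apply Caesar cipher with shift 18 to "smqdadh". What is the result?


Caesar cipher: shift "smqdadh" by 18
  's' (pos 18) + 18 = pos 10 = 'k'
  'm' (pos 12) + 18 = pos 4 = 'e'
  'q' (pos 16) + 18 = pos 8 = 'i'
  'd' (pos 3) + 18 = pos 21 = 'v'
  'a' (pos 0) + 18 = pos 18 = 's'
  'd' (pos 3) + 18 = pos 21 = 'v'
  'h' (pos 7) + 18 = pos 25 = 'z'
Result: keivsvz

keivsvz


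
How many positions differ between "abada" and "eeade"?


Comparing "abada" and "eeade" position by position:
  Position 0: 'a' vs 'e' => DIFFER
  Position 1: 'b' vs 'e' => DIFFER
  Position 2: 'a' vs 'a' => same
  Position 3: 'd' vs 'd' => same
  Position 4: 'a' vs 'e' => DIFFER
Positions that differ: 3

3


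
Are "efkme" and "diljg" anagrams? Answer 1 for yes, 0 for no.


Strings: "efkme", "diljg"
Sorted first:  eefkm
Sorted second: dgijl
Differ at position 0: 'e' vs 'd' => not anagrams

0


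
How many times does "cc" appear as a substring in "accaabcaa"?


Searching for "cc" in "accaabcaa"
Scanning each position:
  Position 0: "ac" => no
  Position 1: "cc" => MATCH
  Position 2: "ca" => no
  Position 3: "aa" => no
  Position 4: "ab" => no
  Position 5: "bc" => no
  Position 6: "ca" => no
  Position 7: "aa" => no
Total occurrences: 1

1


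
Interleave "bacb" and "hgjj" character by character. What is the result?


Interleaving "bacb" and "hgjj":
  Position 0: 'b' from first, 'h' from second => "bh"
  Position 1: 'a' from first, 'g' from second => "ag"
  Position 2: 'c' from first, 'j' from second => "cj"
  Position 3: 'b' from first, 'j' from second => "bj"
Result: bhagcjbj

bhagcjbj


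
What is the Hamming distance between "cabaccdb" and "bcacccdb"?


Comparing "cabaccdb" and "bcacccdb" position by position:
  Position 0: 'c' vs 'b' => differ
  Position 1: 'a' vs 'c' => differ
  Position 2: 'b' vs 'a' => differ
  Position 3: 'a' vs 'c' => differ
  Position 4: 'c' vs 'c' => same
  Position 5: 'c' vs 'c' => same
  Position 6: 'd' vs 'd' => same
  Position 7: 'b' vs 'b' => same
Total differences (Hamming distance): 4

4


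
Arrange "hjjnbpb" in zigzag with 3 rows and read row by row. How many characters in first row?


Zigzag "hjjnbpb" into 3 rows:
Placing characters:
  'h' => row 0
  'j' => row 1
  'j' => row 2
  'n' => row 1
  'b' => row 0
  'p' => row 1
  'b' => row 2
Rows:
  Row 0: "hb"
  Row 1: "jnp"
  Row 2: "jb"
First row length: 2

2


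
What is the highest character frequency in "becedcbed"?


Input: becedcbed
Character counts:
  'b': 2
  'c': 2
  'd': 2
  'e': 3
Maximum frequency: 3

3


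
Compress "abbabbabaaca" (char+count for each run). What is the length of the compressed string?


Input: abbabbabaaca
Runs:
  'a' x 1 => "a1"
  'b' x 2 => "b2"
  'a' x 1 => "a1"
  'b' x 2 => "b2"
  'a' x 1 => "a1"
  'b' x 1 => "b1"
  'a' x 2 => "a2"
  'c' x 1 => "c1"
  'a' x 1 => "a1"
Compressed: "a1b2a1b2a1b1a2c1a1"
Compressed length: 18

18


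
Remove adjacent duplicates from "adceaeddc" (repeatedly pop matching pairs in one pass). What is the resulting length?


Input: adceaeddc
Stack-based adjacent duplicate removal:
  Read 'a': push. Stack: a
  Read 'd': push. Stack: ad
  Read 'c': push. Stack: adc
  Read 'e': push. Stack: adce
  Read 'a': push. Stack: adcea
  Read 'e': push. Stack: adceae
  Read 'd': push. Stack: adceaed
  Read 'd': matches stack top 'd' => pop. Stack: adceae
  Read 'c': push. Stack: adceaec
Final stack: "adceaec" (length 7)

7


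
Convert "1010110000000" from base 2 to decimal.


Input: "1010110000000" in base 2
Positional expansion:
  Digit '1' (value 1) x 2^12 = 4096
  Digit '0' (value 0) x 2^11 = 0
  Digit '1' (value 1) x 2^10 = 1024
  Digit '0' (value 0) x 2^9 = 0
  Digit '1' (value 1) x 2^8 = 256
  Digit '1' (value 1) x 2^7 = 128
  Digit '0' (value 0) x 2^6 = 0
  Digit '0' (value 0) x 2^5 = 0
  Digit '0' (value 0) x 2^4 = 0
  Digit '0' (value 0) x 2^3 = 0
  Digit '0' (value 0) x 2^2 = 0
  Digit '0' (value 0) x 2^1 = 0
  Digit '0' (value 0) x 2^0 = 0
Sum = 5504

5504


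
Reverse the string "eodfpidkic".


Input: eodfpidkic
Reading characters right to left:
  Position 9: 'c'
  Position 8: 'i'
  Position 7: 'k'
  Position 6: 'd'
  Position 5: 'i'
  Position 4: 'p'
  Position 3: 'f'
  Position 2: 'd'
  Position 1: 'o'
  Position 0: 'e'
Reversed: cikdipfdoe

cikdipfdoe


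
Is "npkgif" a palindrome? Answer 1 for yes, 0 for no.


Input: npkgif
Reversed: figkpn
  Compare pos 0 ('n') with pos 5 ('f'): MISMATCH
  Compare pos 1 ('p') with pos 4 ('i'): MISMATCH
  Compare pos 2 ('k') with pos 3 ('g'): MISMATCH
Result: not a palindrome

0


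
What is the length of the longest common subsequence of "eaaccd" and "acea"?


LCS of "eaaccd" and "acea"
DP table:
           a    c    e    a
      0    0    0    0    0
  e   0    0    0    1    1
  a   0    1    1    1    2
  a   0    1    1    1    2
  c   0    1    2    2    2
  c   0    1    2    2    2
  d   0    1    2    2    2
LCS length = dp[6][4] = 2

2


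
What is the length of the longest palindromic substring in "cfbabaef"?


Input: "cfbabaef"
Checking substrings for palindromes:
  [2:5] "bab" (len 3) => palindrome
  [3:6] "aba" (len 3) => palindrome
Longest palindromic substring: "bab" with length 3

3


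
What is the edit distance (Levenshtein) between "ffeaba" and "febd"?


Computing edit distance: "ffeaba" -> "febd"
DP table:
           f    e    b    d
      0    1    2    3    4
  f   1    0    1    2    3
  f   2    1    1    2    3
  e   3    2    1    2    3
  a   4    3    2    2    3
  b   5    4    3    2    3
  a   6    5    4    3    3
Edit distance = dp[6][4] = 3

3


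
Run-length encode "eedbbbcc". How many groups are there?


Input: eedbbbcc
Scanning for consecutive runs:
  Group 1: 'e' x 2 (positions 0-1)
  Group 2: 'd' x 1 (positions 2-2)
  Group 3: 'b' x 3 (positions 3-5)
  Group 4: 'c' x 2 (positions 6-7)
Total groups: 4

4


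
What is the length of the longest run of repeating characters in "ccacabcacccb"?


Input: "ccacabcacccb"
Scanning for longest run:
  Position 1 ('c'): continues run of 'c', length=2
  Position 2 ('a'): new char, reset run to 1
  Position 3 ('c'): new char, reset run to 1
  Position 4 ('a'): new char, reset run to 1
  Position 5 ('b'): new char, reset run to 1
  Position 6 ('c'): new char, reset run to 1
  Position 7 ('a'): new char, reset run to 1
  Position 8 ('c'): new char, reset run to 1
  Position 9 ('c'): continues run of 'c', length=2
  Position 10 ('c'): continues run of 'c', length=3
  Position 11 ('b'): new char, reset run to 1
Longest run: 'c' with length 3

3


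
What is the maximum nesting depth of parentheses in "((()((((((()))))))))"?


Input: "((()((((((()))))))))"
Tracking depth:
  Position 0 '(': depth becomes 1
  Position 1 '(': depth becomes 2
  Position 2 '(': depth becomes 3
  Position 3 ')': depth becomes 2
  Position 4 '(': depth becomes 3
  Position 5 '(': depth becomes 4
  Position 6 '(': depth becomes 5
  Position 7 '(': depth becomes 6
  Position 8 '(': depth becomes 7
  Position 9 '(': depth becomes 8
  Position 10 '(': depth becomes 9
  Position 11 ')': depth becomes 8
  Position 12 ')': depth becomes 7
  Position 13 ')': depth becomes 6
  Position 14 ')': depth becomes 5
  Position 15 ')': depth becomes 4
  Position 16 ')': depth becomes 3
  Position 17 ')': depth becomes 2
  Position 18 ')': depth becomes 1
  Position 19 ')': depth becomes 0
Maximum depth reached: 9

9
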